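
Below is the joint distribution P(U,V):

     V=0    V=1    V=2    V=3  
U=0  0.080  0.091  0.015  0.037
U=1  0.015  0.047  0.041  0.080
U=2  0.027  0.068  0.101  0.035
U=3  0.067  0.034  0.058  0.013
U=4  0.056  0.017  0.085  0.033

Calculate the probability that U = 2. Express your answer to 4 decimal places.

P(U=2) = 0.027 + 0.068 + 0.101 + 0.035 = 0.231.

0.2310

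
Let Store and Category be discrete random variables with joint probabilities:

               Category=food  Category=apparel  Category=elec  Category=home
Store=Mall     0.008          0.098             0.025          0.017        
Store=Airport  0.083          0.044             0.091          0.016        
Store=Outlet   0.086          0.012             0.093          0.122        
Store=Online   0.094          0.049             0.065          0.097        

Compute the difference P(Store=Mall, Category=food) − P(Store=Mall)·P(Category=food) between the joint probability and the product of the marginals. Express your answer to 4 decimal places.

-0.0321

P(Store=Mall) = 0.008 + 0.098 + 0.025 + 0.017 = 0.148.
P(Category=food) = 0.008 + 0.083 + 0.086 + 0.094 = 0.271.
P(Store=Mall, Category=food) − P(Store=Mall)P(Category=food) = 0.008 − 0.148×0.271 = -0.0321.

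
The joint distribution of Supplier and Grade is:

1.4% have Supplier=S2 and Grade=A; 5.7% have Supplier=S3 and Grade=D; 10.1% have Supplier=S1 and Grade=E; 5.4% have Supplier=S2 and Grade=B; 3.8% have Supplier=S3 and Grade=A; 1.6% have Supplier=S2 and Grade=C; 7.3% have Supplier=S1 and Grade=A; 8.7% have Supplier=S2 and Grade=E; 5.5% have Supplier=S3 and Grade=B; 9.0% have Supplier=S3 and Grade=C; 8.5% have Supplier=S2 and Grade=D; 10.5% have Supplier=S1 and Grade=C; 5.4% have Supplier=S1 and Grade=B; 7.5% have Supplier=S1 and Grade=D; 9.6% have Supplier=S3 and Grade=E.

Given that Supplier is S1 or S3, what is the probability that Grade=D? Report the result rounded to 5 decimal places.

P(Supplier=S1) = 0.073 + 0.054 + 0.105 + 0.075 + 0.101 = 0.408.
P(Supplier=S3) = 0.038 + 0.055 + 0.090 + 0.057 + 0.096 = 0.336.
P(Supplier ∈ {S1, S3}) = 0.408 + 0.336 = 0.744; P(Grade=D, Supplier ∈ {S1, S3}) = 0.075 + 0.057 = 0.132.
P(Grade=D | Supplier ∈ {S1, S3}) = 0.132/0.744 = 0.17742.

0.17742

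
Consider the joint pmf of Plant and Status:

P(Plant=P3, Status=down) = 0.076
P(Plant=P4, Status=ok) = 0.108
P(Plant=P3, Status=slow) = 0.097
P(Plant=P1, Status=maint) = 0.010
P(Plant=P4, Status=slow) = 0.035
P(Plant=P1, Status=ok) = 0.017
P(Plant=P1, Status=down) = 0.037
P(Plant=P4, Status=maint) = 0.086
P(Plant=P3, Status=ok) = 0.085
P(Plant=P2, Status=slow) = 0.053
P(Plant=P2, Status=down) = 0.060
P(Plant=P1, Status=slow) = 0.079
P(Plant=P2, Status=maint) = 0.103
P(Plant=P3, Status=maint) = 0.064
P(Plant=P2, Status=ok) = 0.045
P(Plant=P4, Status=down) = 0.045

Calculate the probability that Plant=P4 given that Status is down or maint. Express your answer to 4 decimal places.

P(Status=down) = 0.037 + 0.060 + 0.076 + 0.045 = 0.218.
P(Status=maint) = 0.010 + 0.103 + 0.064 + 0.086 = 0.263.
P(Status ∈ {down, maint}) = 0.218 + 0.263 = 0.481; P(Plant=P4, Status ∈ {down, maint}) = 0.045 + 0.086 = 0.131.
P(Plant=P4 | Status ∈ {down, maint}) = 0.131/0.481 = 0.2723.

0.2723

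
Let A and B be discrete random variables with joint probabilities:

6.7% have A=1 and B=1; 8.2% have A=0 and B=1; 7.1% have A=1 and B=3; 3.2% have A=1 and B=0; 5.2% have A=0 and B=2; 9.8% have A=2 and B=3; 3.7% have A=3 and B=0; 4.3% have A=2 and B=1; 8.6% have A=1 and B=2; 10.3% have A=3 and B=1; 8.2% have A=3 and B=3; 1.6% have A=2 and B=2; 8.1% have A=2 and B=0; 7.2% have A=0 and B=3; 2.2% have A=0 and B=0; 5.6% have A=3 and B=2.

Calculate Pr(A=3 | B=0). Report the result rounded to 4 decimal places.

P(B=0) = 0.022 + 0.032 + 0.081 + 0.037 = 0.172.
P(A=3 | B=0) = 0.037/0.172 = 0.2151.

0.2151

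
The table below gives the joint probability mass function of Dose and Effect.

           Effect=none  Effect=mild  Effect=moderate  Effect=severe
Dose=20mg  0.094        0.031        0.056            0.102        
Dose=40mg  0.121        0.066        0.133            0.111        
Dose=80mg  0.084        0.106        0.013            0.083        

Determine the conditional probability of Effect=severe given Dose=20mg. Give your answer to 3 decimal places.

P(Dose=20mg) = 0.094 + 0.031 + 0.056 + 0.102 = 0.283.
P(Effect=severe | Dose=20mg) = 0.102/0.283 = 0.360.

0.360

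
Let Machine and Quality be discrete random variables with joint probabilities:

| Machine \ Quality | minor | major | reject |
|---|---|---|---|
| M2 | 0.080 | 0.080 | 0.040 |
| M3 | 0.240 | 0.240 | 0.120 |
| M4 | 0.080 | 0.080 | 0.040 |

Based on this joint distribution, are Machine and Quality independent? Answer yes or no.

Every cell satisfies P(Machine,Quality) = P(Machine)·P(Quality). For instance P(Machine=M2) = 0.200, P(Quality=major) = 0.400, and 0.200×0.400 = 0.080 matches the joint entry. So Machine and Quality are independent.

yes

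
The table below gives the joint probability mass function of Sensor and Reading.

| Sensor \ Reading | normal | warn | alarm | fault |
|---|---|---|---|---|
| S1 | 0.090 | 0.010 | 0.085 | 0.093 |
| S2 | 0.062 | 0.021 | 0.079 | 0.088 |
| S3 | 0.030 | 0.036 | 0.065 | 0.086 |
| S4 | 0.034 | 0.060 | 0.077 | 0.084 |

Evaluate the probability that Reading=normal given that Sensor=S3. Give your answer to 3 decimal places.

P(Sensor=S3) = 0.030 + 0.036 + 0.065 + 0.086 = 0.217.
P(Reading=normal | Sensor=S3) = 0.030/0.217 = 0.138.

0.138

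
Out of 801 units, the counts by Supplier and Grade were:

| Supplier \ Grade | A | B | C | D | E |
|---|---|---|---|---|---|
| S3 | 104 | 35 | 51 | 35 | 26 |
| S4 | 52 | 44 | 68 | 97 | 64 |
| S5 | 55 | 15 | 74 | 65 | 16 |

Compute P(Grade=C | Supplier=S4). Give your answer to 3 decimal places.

Total with Supplier=S4: 52 + 44 + 68 + 97 + 64 = 325.
P(Grade=C | Supplier=S4) = 68/325 = 0.209.

0.209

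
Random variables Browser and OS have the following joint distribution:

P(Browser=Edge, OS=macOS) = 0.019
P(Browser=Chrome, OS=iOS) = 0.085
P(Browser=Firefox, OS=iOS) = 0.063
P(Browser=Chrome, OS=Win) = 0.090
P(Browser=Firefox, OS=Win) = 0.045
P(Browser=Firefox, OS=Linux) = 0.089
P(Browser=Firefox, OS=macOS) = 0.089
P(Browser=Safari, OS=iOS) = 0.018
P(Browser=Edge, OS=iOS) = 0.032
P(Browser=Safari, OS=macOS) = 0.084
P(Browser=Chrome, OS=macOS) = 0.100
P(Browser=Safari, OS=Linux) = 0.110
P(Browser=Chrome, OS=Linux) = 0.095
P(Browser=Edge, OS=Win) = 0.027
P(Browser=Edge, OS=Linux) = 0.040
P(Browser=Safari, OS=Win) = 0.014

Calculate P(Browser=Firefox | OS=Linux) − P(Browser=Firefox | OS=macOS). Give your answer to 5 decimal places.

P(OS=Linux) = 0.095 + 0.089 + 0.110 + 0.040 = 0.334; P(Browser=Firefox | OS=Linux) = 0.089/0.334 = 0.266467.
P(OS=macOS) = 0.100 + 0.089 + 0.084 + 0.019 = 0.292; P(Browser=Firefox | OS=macOS) = 0.089/0.292 = 0.304795.
Difference = -0.03833.

-0.03833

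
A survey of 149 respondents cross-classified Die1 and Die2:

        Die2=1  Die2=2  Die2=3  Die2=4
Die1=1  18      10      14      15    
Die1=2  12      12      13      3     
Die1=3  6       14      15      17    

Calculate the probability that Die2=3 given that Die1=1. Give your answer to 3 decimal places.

Total with Die1=1: 18 + 10 + 14 + 15 = 57.
P(Die2=3 | Die1=1) = 14/57 = 0.246.

0.246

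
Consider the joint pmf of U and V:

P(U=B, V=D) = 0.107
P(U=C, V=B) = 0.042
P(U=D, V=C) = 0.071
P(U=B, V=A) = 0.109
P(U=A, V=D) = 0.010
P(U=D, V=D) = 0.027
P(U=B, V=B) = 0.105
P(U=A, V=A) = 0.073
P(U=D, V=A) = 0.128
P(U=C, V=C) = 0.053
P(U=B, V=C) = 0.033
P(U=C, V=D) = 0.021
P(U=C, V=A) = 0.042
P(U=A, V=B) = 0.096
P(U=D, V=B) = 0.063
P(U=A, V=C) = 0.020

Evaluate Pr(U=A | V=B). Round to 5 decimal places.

P(V=B) = 0.096 + 0.105 + 0.042 + 0.063 = 0.306.
P(U=A | V=B) = 0.096/0.306 = 0.31373.

0.31373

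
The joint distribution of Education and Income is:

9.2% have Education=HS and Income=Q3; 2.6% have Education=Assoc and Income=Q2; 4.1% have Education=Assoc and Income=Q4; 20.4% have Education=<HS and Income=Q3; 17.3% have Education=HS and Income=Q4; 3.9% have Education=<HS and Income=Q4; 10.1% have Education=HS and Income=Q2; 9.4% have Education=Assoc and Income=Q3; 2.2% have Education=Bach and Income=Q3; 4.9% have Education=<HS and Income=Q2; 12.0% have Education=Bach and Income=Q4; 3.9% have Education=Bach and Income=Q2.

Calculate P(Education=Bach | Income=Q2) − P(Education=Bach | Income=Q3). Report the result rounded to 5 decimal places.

P(Income=Q2) = 0.049 + 0.101 + 0.026 + 0.039 = 0.215; P(Education=Bach | Income=Q2) = 0.039/0.215 = 0.181395.
P(Income=Q3) = 0.204 + 0.092 + 0.094 + 0.022 = 0.412; P(Education=Bach | Income=Q3) = 0.022/0.412 = 0.053398.
Difference = 0.12800.

0.12800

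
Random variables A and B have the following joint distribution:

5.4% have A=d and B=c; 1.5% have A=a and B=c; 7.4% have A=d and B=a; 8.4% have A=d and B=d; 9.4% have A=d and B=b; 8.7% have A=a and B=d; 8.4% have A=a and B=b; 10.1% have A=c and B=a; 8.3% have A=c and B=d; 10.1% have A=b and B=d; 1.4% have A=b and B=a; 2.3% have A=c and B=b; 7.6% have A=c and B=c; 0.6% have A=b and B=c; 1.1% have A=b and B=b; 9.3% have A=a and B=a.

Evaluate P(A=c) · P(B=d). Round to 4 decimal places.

0.1005

P(A=c) = 0.101 + 0.023 + 0.076 + 0.083 = 0.283.
P(B=d) = 0.087 + 0.101 + 0.083 + 0.084 = 0.355.
Product: 0.283 × 0.355 = 0.1005.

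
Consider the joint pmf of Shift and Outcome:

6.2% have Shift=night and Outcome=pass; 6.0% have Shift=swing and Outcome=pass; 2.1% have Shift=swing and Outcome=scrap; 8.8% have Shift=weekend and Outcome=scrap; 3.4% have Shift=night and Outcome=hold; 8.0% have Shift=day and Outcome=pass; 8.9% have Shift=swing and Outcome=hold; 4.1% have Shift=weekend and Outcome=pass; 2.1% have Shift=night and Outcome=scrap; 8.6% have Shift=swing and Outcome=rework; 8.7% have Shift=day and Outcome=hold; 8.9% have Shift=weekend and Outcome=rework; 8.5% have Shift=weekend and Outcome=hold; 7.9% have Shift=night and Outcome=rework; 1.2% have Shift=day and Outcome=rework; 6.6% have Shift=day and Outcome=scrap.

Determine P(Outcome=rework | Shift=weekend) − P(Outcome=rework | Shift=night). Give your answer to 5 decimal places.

P(Shift=weekend) = 0.041 + 0.089 + 0.088 + 0.085 = 0.303; P(Outcome=rework | Shift=weekend) = 0.089/0.303 = 0.293729.
P(Shift=night) = 0.062 + 0.079 + 0.021 + 0.034 = 0.196; P(Outcome=rework | Shift=night) = 0.079/0.196 = 0.403061.
Difference = -0.10933.

-0.10933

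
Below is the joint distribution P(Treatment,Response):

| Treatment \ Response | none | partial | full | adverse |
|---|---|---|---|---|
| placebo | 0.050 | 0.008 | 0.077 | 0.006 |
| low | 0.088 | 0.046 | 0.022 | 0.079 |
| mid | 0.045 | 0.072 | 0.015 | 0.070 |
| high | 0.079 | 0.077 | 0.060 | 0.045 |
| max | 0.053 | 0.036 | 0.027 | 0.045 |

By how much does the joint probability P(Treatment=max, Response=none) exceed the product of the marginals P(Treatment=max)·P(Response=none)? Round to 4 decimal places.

P(Treatment=max) = 0.053 + 0.036 + 0.027 + 0.045 = 0.161.
P(Response=none) = 0.050 + 0.088 + 0.045 + 0.079 + 0.053 = 0.315.
P(Treatment=max, Response=none) − P(Treatment=max)P(Response=none) = 0.053 − 0.161×0.315 = 0.0023.

0.0023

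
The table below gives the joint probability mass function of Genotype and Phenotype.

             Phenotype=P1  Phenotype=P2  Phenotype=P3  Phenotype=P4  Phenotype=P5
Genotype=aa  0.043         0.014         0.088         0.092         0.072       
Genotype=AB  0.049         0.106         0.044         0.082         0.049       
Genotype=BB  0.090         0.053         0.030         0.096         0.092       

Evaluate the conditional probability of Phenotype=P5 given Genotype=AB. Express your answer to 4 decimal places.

P(Genotype=AB) = 0.049 + 0.106 + 0.044 + 0.082 + 0.049 = 0.330.
P(Phenotype=P5 | Genotype=AB) = 0.049/0.330 = 0.1485.

0.1485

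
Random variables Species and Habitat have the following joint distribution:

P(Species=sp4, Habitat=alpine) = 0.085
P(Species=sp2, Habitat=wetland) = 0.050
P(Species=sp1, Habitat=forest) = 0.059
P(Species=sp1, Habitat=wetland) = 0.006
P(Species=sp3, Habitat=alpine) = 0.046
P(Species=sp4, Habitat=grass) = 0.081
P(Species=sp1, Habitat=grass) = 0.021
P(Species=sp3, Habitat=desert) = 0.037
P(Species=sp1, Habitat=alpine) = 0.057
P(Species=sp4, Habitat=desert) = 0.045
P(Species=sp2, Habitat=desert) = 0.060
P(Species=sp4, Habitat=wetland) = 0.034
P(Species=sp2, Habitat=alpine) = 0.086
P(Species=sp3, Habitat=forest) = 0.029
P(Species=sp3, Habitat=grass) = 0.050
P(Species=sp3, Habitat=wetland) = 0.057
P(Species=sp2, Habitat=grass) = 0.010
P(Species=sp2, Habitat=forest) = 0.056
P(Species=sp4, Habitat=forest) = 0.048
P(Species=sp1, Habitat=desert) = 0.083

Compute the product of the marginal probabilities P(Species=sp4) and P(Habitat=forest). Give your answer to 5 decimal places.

0.05626

P(Species=sp4) = 0.048 + 0.081 + 0.034 + 0.045 + 0.085 = 0.293.
P(Habitat=forest) = 0.059 + 0.056 + 0.029 + 0.048 = 0.192.
Product: 0.293 × 0.192 = 0.05626.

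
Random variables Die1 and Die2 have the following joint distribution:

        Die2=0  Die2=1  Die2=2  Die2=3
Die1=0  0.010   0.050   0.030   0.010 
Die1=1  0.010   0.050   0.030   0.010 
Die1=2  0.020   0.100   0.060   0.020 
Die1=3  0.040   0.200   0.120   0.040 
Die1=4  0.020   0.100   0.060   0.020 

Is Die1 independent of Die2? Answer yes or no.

yes

Every cell satisfies P(Die1,Die2) = P(Die1)·P(Die2). For instance P(Die1=3) = 0.400, P(Die2=3) = 0.100, and 0.400×0.100 = 0.040 matches the joint entry. So Die1 and Die2 are independent.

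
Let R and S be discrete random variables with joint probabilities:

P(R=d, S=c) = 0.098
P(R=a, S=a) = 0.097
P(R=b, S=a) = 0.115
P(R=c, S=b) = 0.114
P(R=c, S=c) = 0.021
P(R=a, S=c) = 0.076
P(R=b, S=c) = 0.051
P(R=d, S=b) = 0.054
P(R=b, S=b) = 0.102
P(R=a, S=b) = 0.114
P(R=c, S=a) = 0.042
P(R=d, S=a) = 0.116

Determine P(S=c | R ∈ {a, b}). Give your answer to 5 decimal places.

P(R=a) = 0.097 + 0.114 + 0.076 = 0.287.
P(R=b) = 0.115 + 0.102 + 0.051 = 0.268.
P(R ∈ {a, b}) = 0.287 + 0.268 = 0.555; P(S=c, R ∈ {a, b}) = 0.076 + 0.051 = 0.127.
P(S=c | R ∈ {a, b}) = 0.127/0.555 = 0.22883.

0.22883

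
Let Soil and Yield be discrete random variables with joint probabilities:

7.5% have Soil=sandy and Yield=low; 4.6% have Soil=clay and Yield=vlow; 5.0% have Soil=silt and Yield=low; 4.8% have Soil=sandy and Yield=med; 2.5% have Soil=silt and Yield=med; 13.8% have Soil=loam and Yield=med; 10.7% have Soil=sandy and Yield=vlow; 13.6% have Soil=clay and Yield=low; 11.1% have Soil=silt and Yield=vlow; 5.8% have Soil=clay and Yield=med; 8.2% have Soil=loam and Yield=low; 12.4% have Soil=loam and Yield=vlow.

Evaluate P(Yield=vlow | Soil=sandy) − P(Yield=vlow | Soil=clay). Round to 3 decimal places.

0.274

P(Soil=sandy) = 0.107 + 0.075 + 0.048 = 0.230; P(Yield=vlow | Soil=sandy) = 0.107/0.230 = 0.4652.
P(Soil=clay) = 0.046 + 0.136 + 0.058 = 0.240; P(Yield=vlow | Soil=clay) = 0.046/0.240 = 0.1917.
Difference = 0.274.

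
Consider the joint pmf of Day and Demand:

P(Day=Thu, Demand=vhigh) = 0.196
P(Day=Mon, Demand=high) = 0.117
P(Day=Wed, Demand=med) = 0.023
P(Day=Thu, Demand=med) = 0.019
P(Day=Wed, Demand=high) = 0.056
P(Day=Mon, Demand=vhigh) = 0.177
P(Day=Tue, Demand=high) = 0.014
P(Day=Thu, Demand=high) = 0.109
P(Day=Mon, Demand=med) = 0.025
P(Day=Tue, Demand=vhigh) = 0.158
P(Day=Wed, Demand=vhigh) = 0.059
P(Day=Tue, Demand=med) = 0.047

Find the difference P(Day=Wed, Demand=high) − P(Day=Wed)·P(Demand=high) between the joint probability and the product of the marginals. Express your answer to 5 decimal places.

P(Day=Wed) = 0.023 + 0.056 + 0.059 = 0.138.
P(Demand=high) = 0.117 + 0.014 + 0.056 + 0.109 = 0.296.
P(Day=Wed, Demand=high) − P(Day=Wed)P(Demand=high) = 0.056 − 0.138×0.296 = 0.01515.

0.01515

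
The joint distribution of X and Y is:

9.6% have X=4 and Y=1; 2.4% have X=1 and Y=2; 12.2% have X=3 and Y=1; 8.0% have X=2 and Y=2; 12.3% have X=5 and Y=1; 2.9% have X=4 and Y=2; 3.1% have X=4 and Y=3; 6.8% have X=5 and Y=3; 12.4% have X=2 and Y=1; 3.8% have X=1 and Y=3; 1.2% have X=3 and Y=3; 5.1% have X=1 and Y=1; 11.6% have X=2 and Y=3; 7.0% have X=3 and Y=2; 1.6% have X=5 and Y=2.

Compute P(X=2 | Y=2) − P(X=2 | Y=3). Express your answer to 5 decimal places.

P(Y=2) = 0.024 + 0.080 + 0.070 + 0.029 + 0.016 = 0.219; P(X=2 | Y=2) = 0.080/0.219 = 0.365297.
P(Y=3) = 0.038 + 0.116 + 0.012 + 0.031 + 0.068 = 0.265; P(X=2 | Y=3) = 0.116/0.265 = 0.437736.
Difference = -0.07244.

-0.07244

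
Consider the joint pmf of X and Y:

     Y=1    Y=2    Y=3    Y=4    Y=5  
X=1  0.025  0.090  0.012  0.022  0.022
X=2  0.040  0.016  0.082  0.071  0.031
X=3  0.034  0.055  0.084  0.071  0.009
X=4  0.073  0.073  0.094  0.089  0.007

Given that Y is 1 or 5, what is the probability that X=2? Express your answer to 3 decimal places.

0.295

P(Y=1) = 0.025 + 0.040 + 0.034 + 0.073 = 0.172.
P(Y=5) = 0.022 + 0.031 + 0.009 + 0.007 = 0.069.
P(Y ∈ {1, 5}) = 0.172 + 0.069 = 0.241; P(X=2, Y ∈ {1, 5}) = 0.040 + 0.031 = 0.071.
P(X=2 | Y ∈ {1, 5}) = 0.071/0.241 = 0.295.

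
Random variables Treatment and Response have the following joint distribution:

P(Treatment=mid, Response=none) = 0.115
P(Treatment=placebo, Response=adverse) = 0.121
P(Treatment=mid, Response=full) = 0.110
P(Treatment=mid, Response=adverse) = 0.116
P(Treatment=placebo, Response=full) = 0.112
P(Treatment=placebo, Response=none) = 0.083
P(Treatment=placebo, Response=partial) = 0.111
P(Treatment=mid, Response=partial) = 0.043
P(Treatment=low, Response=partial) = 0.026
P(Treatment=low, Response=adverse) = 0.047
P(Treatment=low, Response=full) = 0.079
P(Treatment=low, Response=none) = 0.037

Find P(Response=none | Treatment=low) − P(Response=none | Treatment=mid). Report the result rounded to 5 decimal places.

P(Treatment=low) = 0.037 + 0.026 + 0.079 + 0.047 = 0.189; P(Response=none | Treatment=low) = 0.037/0.189 = 0.195767.
P(Treatment=mid) = 0.115 + 0.043 + 0.110 + 0.116 = 0.384; P(Response=none | Treatment=mid) = 0.115/0.384 = 0.299479.
Difference = -0.10371.

-0.10371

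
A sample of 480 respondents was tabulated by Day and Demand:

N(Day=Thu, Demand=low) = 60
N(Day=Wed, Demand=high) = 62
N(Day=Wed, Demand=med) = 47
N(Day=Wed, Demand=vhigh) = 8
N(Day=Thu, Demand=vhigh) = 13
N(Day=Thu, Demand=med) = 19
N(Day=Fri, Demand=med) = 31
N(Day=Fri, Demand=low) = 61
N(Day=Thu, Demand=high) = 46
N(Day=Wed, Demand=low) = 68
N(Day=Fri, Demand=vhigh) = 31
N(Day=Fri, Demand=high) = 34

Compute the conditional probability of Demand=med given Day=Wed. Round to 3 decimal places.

Total with Day=Wed: 68 + 47 + 62 + 8 = 185.
P(Demand=med | Day=Wed) = 47/185 = 0.254.

0.254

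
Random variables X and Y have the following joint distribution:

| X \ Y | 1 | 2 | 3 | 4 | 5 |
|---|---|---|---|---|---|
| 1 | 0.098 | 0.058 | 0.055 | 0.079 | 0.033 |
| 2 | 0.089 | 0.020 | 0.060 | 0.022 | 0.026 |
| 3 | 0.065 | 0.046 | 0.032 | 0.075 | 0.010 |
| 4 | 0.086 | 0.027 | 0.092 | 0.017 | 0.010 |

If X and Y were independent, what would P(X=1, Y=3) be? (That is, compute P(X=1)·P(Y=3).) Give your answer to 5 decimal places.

P(X=1) = 0.098 + 0.058 + 0.055 + 0.079 + 0.033 = 0.323.
P(Y=3) = 0.055 + 0.060 + 0.032 + 0.092 = 0.239.
Product: 0.323 × 0.239 = 0.07720.

0.07720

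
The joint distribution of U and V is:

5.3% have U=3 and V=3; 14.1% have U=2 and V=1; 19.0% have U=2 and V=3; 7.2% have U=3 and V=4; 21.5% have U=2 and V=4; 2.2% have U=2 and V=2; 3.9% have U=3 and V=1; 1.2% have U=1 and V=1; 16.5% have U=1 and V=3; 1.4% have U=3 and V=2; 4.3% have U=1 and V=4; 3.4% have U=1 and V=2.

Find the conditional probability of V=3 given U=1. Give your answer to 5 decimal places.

P(U=1) = 0.012 + 0.034 + 0.165 + 0.043 = 0.254.
P(V=3 | U=1) = 0.165/0.254 = 0.64961.

0.64961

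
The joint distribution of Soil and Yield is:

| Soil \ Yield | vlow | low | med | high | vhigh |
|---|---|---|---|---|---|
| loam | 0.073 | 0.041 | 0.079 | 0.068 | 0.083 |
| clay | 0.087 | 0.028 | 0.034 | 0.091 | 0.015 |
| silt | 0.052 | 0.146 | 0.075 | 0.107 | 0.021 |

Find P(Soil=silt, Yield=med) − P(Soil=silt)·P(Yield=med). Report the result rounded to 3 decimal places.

P(Soil=silt) = 0.052 + 0.146 + 0.075 + 0.107 + 0.021 = 0.401.
P(Yield=med) = 0.079 + 0.034 + 0.075 = 0.188.
P(Soil=silt, Yield=med) − P(Soil=silt)P(Yield=med) = 0.075 − 0.401×0.188 = -0.000.

-0.000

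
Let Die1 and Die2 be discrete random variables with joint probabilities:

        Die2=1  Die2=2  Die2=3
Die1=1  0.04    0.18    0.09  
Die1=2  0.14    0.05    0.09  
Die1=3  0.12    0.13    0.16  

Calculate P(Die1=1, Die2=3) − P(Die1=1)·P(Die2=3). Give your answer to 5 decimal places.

-0.01540

P(Die1=1) = 0.04 + 0.18 + 0.09 = 0.31.
P(Die2=3) = 0.09 + 0.09 + 0.16 = 0.34.
P(Die1=1, Die2=3) − P(Die1=1)P(Die2=3) = 0.09 − 0.31×0.34 = -0.01540.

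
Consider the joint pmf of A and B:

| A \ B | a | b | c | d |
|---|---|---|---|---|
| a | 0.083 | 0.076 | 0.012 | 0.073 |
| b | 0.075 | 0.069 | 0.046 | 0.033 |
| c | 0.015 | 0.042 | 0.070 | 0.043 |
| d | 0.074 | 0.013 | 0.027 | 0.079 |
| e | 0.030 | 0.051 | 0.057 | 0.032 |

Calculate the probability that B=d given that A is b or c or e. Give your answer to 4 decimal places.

0.1918

P(A=b) = 0.075 + 0.069 + 0.046 + 0.033 = 0.223.
P(A=c) = 0.015 + 0.042 + 0.070 + 0.043 = 0.170.
P(A=e) = 0.030 + 0.051 + 0.057 + 0.032 = 0.170.
P(A ∈ {b, c, e}) = 0.223 + 0.170 + 0.170 = 0.563; P(B=d, A ∈ {b, c, e}) = 0.033 + 0.043 + 0.032 = 0.108.
P(B=d | A ∈ {b, c, e}) = 0.108/0.563 = 0.1918.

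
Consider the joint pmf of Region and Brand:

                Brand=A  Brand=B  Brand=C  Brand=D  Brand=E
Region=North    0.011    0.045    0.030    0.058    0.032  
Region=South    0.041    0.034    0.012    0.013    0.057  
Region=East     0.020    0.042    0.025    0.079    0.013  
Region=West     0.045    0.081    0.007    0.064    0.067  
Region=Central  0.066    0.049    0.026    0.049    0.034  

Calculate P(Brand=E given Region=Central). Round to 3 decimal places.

P(Region=Central) = 0.066 + 0.049 + 0.026 + 0.049 + 0.034 = 0.224.
P(Brand=E | Region=Central) = 0.034/0.224 = 0.152.

0.152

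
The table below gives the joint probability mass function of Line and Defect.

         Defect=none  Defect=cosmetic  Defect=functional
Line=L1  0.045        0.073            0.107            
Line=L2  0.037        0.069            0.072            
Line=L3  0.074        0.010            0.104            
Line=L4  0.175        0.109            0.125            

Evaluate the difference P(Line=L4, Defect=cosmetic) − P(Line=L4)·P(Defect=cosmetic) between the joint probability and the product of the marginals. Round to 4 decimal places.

P(Line=L4) = 0.175 + 0.109 + 0.125 = 0.409.
P(Defect=cosmetic) = 0.073 + 0.069 + 0.010 + 0.109 = 0.261.
P(Line=L4, Defect=cosmetic) − P(Line=L4)P(Defect=cosmetic) = 0.109 − 0.409×0.261 = 0.0023.

0.0023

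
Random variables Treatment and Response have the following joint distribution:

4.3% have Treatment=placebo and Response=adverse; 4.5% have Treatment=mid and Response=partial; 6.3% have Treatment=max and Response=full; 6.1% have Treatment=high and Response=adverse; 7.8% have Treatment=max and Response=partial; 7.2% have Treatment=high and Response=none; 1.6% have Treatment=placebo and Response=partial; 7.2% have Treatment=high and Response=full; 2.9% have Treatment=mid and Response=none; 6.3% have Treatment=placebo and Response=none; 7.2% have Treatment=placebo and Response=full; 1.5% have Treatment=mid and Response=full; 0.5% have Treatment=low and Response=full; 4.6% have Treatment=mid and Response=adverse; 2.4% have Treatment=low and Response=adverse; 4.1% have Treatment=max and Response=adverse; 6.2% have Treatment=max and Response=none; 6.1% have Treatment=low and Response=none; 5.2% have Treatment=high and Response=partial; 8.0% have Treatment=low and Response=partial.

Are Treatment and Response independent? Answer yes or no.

P(Treatment=placebo) = 0.194 and P(Response=partial) = 0.271, so their product is 0.05257, but P(Treatment=placebo, Response=partial) = 0.016. Since these differ, Treatment and Response are not independent.

no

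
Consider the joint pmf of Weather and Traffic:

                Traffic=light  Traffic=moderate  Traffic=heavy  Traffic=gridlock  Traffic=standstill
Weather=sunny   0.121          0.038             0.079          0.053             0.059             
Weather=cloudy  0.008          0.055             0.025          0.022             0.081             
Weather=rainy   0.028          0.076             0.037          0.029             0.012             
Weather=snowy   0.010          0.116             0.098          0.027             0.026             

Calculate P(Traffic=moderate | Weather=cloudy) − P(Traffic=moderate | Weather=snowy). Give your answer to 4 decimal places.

-0.1308

P(Weather=cloudy) = 0.008 + 0.055 + 0.025 + 0.022 + 0.081 = 0.191; P(Traffic=moderate | Weather=cloudy) = 0.055/0.191 = 0.28796.
P(Weather=snowy) = 0.010 + 0.116 + 0.098 + 0.027 + 0.026 = 0.277; P(Traffic=moderate | Weather=snowy) = 0.116/0.277 = 0.41877.
Difference = -0.1308.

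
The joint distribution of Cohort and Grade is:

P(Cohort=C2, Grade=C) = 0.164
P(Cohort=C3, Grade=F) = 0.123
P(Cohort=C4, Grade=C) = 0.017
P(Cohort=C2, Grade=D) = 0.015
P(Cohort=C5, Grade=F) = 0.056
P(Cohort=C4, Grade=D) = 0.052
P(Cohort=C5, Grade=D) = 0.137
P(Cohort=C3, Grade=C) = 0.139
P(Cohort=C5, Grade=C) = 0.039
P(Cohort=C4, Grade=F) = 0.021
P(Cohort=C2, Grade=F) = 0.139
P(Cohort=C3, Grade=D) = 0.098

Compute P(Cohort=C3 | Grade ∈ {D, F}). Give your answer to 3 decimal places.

0.345

P(Grade=D) = 0.015 + 0.098 + 0.052 + 0.137 = 0.302.
P(Grade=F) = 0.139 + 0.123 + 0.021 + 0.056 = 0.339.
P(Grade ∈ {D, F}) = 0.302 + 0.339 = 0.641; P(Cohort=C3, Grade ∈ {D, F}) = 0.098 + 0.123 = 0.221.
P(Cohort=C3 | Grade ∈ {D, F}) = 0.221/0.641 = 0.345.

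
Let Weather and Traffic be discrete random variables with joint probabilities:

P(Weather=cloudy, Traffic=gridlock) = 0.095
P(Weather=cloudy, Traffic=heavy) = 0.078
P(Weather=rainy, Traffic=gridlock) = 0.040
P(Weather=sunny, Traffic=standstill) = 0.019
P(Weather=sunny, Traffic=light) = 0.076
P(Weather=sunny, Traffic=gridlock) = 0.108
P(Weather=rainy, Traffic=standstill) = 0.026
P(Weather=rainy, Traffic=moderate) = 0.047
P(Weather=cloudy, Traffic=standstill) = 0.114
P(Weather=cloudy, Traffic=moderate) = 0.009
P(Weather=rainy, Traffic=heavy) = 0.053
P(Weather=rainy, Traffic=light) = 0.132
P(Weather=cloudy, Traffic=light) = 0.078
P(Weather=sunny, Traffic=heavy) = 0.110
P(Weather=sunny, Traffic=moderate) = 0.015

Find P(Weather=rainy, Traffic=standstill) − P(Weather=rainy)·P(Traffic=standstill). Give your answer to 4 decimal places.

-0.0214

P(Weather=rainy) = 0.132 + 0.047 + 0.053 + 0.040 + 0.026 = 0.298.
P(Traffic=standstill) = 0.019 + 0.114 + 0.026 = 0.159.
P(Weather=rainy, Traffic=standstill) − P(Weather=rainy)P(Traffic=standstill) = 0.026 − 0.298×0.159 = -0.0214.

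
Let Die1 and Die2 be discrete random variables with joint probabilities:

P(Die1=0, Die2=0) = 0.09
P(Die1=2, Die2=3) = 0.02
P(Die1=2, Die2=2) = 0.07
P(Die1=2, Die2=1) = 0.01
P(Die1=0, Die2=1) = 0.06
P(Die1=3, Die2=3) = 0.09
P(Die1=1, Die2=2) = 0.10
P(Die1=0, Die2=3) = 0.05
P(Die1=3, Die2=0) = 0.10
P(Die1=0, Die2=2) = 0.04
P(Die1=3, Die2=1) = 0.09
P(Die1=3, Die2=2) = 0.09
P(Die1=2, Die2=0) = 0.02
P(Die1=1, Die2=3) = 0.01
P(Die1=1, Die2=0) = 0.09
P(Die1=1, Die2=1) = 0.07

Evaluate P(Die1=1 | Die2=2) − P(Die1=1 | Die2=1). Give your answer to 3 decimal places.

P(Die2=2) = 0.04 + 0.10 + 0.07 + 0.09 = 0.30; P(Die1=1 | Die2=2) = 0.10/0.30 = 0.3333.
P(Die2=1) = 0.06 + 0.07 + 0.01 + 0.09 = 0.23; P(Die1=1 | Die2=1) = 0.07/0.23 = 0.3043.
Difference = 0.029.

0.029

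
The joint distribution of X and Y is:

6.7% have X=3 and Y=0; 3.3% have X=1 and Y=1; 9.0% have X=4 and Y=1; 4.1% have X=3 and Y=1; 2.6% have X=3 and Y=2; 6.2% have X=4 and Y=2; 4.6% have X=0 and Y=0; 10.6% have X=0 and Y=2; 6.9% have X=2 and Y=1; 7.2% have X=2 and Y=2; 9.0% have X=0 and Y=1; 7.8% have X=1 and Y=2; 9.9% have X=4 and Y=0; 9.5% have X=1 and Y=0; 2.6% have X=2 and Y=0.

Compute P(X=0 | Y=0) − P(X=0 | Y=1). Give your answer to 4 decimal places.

P(Y=0) = 0.046 + 0.095 + 0.026 + 0.067 + 0.099 = 0.333; P(X=0 | Y=0) = 0.046/0.333 = 0.13814.
P(Y=1) = 0.090 + 0.033 + 0.069 + 0.041 + 0.090 = 0.323; P(X=0 | Y=1) = 0.090/0.323 = 0.27864.
Difference = -0.1405.

-0.1405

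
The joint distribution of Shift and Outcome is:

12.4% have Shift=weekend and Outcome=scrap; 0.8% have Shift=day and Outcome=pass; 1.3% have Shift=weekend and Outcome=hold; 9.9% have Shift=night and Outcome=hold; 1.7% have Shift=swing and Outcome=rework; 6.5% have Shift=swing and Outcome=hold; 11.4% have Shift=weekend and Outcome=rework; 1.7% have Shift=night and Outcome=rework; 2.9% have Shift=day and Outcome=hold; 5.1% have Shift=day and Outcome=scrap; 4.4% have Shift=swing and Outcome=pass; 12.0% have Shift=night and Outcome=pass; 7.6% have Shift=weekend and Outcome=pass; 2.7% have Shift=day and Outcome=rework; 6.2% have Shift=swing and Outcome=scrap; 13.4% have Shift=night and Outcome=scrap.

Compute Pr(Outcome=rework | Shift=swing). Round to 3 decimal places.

P(Shift=swing) = 0.044 + 0.017 + 0.062 + 0.065 = 0.188.
P(Outcome=rework | Shift=swing) = 0.017/0.188 = 0.090.

0.090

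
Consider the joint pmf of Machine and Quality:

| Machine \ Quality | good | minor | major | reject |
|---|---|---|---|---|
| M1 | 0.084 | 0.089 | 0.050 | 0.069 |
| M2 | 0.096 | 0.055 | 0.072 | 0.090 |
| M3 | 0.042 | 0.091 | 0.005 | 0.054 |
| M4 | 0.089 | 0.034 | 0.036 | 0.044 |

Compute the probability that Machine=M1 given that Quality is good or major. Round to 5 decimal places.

P(Quality=good) = 0.084 + 0.096 + 0.042 + 0.089 = 0.311.
P(Quality=major) = 0.050 + 0.072 + 0.005 + 0.036 = 0.163.
P(Quality ∈ {good, major}) = 0.311 + 0.163 = 0.474; P(Machine=M1, Quality ∈ {good, major}) = 0.084 + 0.050 = 0.134.
P(Machine=M1 | Quality ∈ {good, major}) = 0.134/0.474 = 0.28270.

0.28270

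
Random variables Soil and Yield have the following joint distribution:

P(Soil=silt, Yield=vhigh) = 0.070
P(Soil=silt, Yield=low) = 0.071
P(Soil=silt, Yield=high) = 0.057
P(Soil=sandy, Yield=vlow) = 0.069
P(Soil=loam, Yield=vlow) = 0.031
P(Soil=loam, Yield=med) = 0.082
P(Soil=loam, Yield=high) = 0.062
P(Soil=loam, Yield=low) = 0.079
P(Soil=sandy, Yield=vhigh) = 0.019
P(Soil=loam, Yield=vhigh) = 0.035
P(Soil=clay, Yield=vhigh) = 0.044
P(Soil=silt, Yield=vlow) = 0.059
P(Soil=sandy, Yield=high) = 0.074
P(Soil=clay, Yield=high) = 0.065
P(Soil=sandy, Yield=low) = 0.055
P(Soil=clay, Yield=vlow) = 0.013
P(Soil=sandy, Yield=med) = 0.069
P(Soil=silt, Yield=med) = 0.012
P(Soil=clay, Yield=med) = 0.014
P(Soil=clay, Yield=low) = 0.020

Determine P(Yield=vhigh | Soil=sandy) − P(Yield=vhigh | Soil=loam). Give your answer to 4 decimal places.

-0.0547

P(Soil=sandy) = 0.069 + 0.055 + 0.069 + 0.074 + 0.019 = 0.286; P(Yield=vhigh | Soil=sandy) = 0.019/0.286 = 0.06643.
P(Soil=loam) = 0.031 + 0.079 + 0.082 + 0.062 + 0.035 = 0.289; P(Yield=vhigh | Soil=loam) = 0.035/0.289 = 0.12111.
Difference = -0.0547.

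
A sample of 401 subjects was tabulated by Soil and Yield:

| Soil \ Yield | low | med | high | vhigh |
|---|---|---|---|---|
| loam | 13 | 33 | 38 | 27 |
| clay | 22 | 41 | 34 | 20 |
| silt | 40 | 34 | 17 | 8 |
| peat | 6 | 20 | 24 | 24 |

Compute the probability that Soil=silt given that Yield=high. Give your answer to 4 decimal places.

0.1504

Total with Yield=high: 38 + 34 + 17 + 24 = 113.
P(Soil=silt | Yield=high) = 17/113 = 0.1504.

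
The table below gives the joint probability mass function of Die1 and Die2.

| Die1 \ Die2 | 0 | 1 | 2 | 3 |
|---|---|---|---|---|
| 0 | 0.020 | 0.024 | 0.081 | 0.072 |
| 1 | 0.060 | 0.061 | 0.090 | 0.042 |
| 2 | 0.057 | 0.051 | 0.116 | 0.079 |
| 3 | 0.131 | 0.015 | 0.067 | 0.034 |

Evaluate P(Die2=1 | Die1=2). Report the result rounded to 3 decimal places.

P(Die1=2) = 0.057 + 0.051 + 0.116 + 0.079 = 0.303.
P(Die2=1 | Die1=2) = 0.051/0.303 = 0.168.

0.168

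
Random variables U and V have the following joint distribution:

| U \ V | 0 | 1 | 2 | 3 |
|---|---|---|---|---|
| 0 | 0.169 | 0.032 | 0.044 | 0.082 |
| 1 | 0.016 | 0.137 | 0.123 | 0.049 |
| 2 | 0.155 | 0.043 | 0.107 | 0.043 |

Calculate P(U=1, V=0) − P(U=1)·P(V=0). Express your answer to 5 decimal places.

P(U=1) = 0.016 + 0.137 + 0.123 + 0.049 = 0.325.
P(V=0) = 0.169 + 0.016 + 0.155 = 0.340.
P(U=1, V=0) − P(U=1)P(V=0) = 0.016 − 0.325×0.340 = -0.09450.

-0.09450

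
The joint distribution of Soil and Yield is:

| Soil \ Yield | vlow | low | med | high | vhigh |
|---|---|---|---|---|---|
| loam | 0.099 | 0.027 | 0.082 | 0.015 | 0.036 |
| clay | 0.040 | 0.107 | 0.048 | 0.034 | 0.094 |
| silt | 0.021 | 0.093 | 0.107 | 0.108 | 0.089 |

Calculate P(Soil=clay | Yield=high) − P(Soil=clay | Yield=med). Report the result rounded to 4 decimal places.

0.0140

P(Yield=high) = 0.015 + 0.034 + 0.108 = 0.157; P(Soil=clay | Yield=high) = 0.034/0.157 = 0.21656.
P(Yield=med) = 0.082 + 0.048 + 0.107 = 0.237; P(Soil=clay | Yield=med) = 0.048/0.237 = 0.20253.
Difference = 0.0140.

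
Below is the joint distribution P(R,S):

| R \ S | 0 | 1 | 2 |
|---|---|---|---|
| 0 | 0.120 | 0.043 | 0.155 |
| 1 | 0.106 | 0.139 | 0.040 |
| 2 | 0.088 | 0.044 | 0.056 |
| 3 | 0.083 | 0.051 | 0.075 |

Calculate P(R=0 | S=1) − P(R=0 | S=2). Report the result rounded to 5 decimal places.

P(S=1) = 0.043 + 0.139 + 0.044 + 0.051 = 0.277; P(R=0 | S=1) = 0.043/0.277 = 0.155235.
P(S=2) = 0.155 + 0.040 + 0.056 + 0.075 = 0.326; P(R=0 | S=2) = 0.155/0.326 = 0.475460.
Difference = -0.32023.

-0.32023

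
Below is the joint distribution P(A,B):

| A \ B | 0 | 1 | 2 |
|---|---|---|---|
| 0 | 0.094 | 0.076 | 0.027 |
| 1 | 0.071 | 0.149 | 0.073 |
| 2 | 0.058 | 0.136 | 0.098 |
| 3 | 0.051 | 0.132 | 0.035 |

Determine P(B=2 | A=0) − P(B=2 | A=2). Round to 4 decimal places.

-0.1986

P(A=0) = 0.094 + 0.076 + 0.027 = 0.197; P(B=2 | A=0) = 0.027/0.197 = 0.13706.
P(A=2) = 0.058 + 0.136 + 0.098 = 0.292; P(B=2 | A=2) = 0.098/0.292 = 0.33562.
Difference = -0.1986.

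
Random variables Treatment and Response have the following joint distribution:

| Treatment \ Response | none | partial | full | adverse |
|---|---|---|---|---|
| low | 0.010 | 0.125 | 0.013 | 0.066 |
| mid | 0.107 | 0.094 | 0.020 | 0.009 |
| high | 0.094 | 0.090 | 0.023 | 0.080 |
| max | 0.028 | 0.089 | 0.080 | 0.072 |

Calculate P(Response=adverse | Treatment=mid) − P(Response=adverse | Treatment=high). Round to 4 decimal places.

P(Treatment=mid) = 0.107 + 0.094 + 0.020 + 0.009 = 0.230; P(Response=adverse | Treatment=mid) = 0.009/0.230 = 0.03913.
P(Treatment=high) = 0.094 + 0.090 + 0.023 + 0.080 = 0.287; P(Response=adverse | Treatment=high) = 0.080/0.287 = 0.27875.
Difference = -0.2396.

-0.2396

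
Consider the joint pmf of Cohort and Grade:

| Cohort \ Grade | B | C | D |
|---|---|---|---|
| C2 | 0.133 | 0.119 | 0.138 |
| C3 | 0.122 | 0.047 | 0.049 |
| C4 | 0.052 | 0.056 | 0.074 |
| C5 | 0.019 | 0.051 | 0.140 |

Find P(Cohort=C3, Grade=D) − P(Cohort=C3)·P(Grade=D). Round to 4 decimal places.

P(Cohort=C3) = 0.122 + 0.047 + 0.049 = 0.218.
P(Grade=D) = 0.138 + 0.049 + 0.074 + 0.140 = 0.401.
P(Cohort=C3, Grade=D) − P(Cohort=C3)P(Grade=D) = 0.049 − 0.218×0.401 = -0.0384.

-0.0384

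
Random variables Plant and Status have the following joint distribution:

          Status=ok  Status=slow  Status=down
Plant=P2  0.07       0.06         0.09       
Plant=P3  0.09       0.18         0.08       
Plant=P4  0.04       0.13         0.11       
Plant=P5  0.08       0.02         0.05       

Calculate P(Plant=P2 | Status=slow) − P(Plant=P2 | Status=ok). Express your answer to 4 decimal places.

-0.0962

P(Status=slow) = 0.06 + 0.18 + 0.13 + 0.02 = 0.39; P(Plant=P2 | Status=slow) = 0.06/0.39 = 0.15385.
P(Status=ok) = 0.07 + 0.09 + 0.04 + 0.08 = 0.28; P(Plant=P2 | Status=ok) = 0.07/0.28 = 0.25000.
Difference = -0.0962.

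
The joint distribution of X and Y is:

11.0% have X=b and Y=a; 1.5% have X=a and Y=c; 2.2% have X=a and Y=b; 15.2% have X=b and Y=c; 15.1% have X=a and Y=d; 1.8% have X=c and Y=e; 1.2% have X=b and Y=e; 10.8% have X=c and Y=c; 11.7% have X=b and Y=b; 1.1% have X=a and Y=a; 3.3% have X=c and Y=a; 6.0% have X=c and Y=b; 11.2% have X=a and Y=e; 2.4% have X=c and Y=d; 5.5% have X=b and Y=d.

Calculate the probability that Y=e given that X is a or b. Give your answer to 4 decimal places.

P(X=a) = 0.011 + 0.022 + 0.015 + 0.151 + 0.112 = 0.311.
P(X=b) = 0.110 + 0.117 + 0.152 + 0.055 + 0.012 = 0.446.
P(X ∈ {a, b}) = 0.311 + 0.446 = 0.757; P(Y=e, X ∈ {a, b}) = 0.112 + 0.012 = 0.124.
P(Y=e | X ∈ {a, b}) = 0.124/0.757 = 0.1638.

0.1638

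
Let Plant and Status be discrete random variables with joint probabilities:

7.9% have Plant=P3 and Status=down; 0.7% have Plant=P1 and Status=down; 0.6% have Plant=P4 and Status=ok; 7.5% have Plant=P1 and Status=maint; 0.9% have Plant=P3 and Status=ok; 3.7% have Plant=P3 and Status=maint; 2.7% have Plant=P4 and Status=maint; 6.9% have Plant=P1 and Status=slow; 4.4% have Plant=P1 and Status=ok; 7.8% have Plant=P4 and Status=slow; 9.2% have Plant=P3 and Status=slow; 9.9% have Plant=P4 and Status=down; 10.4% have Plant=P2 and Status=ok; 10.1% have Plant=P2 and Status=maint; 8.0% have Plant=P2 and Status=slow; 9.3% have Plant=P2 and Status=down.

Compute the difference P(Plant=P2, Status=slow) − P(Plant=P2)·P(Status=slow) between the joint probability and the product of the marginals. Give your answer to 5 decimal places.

P(Plant=P2) = 0.104 + 0.080 + 0.093 + 0.101 = 0.378.
P(Status=slow) = 0.069 + 0.080 + 0.092 + 0.078 = 0.319.
P(Plant=P2, Status=slow) − P(Plant=P2)P(Status=slow) = 0.080 − 0.378×0.319 = -0.04058.

-0.04058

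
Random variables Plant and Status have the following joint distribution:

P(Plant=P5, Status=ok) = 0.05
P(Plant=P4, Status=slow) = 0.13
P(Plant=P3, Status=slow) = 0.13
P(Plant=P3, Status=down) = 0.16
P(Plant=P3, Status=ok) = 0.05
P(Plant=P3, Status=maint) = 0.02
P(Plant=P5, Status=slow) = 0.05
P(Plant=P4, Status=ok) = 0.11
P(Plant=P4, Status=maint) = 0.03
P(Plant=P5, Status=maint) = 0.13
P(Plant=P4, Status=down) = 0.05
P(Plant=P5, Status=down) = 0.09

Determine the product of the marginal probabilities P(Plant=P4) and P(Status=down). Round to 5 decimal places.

0.09600

P(Plant=P4) = 0.11 + 0.13 + 0.05 + 0.03 = 0.32.
P(Status=down) = 0.16 + 0.05 + 0.09 = 0.30.
Product: 0.32 × 0.30 = 0.09600.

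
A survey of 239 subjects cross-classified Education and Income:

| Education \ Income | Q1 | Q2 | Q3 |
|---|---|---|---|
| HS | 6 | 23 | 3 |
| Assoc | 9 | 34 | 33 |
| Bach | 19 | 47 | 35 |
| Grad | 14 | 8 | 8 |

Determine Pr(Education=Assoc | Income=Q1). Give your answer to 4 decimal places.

Total with Income=Q1: 6 + 9 + 19 + 14 = 48.
P(Education=Assoc | Income=Q1) = 9/48 = 0.1875.

0.1875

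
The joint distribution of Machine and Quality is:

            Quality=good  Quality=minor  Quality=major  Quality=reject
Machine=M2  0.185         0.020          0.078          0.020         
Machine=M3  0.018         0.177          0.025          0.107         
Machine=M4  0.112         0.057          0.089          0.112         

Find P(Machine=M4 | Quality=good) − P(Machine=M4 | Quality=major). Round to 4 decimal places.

-0.1080

P(Quality=good) = 0.185 + 0.018 + 0.112 = 0.315; P(Machine=M4 | Quality=good) = 0.112/0.315 = 0.35556.
P(Quality=major) = 0.078 + 0.025 + 0.089 = 0.192; P(Machine=M4 | Quality=major) = 0.089/0.192 = 0.46354.
Difference = -0.1080.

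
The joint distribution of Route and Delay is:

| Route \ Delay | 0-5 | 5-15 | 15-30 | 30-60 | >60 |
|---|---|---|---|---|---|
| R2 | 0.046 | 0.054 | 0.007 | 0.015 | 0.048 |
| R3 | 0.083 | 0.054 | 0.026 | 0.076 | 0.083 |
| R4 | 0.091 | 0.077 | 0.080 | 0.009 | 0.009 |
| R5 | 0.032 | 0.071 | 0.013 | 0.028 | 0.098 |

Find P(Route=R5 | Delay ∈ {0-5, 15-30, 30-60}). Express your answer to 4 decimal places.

P(Delay=0-5) = 0.046 + 0.083 + 0.091 + 0.032 = 0.252.
P(Delay=15-30) = 0.007 + 0.026 + 0.080 + 0.013 = 0.126.
P(Delay=30-60) = 0.015 + 0.076 + 0.009 + 0.028 = 0.128.
P(Delay ∈ {0-5, 15-30, 30-60}) = 0.252 + 0.126 + 0.128 = 0.506; P(Route=R5, Delay ∈ {0-5, 15-30, 30-60}) = 0.032 + 0.013 + 0.028 = 0.073.
P(Route=R5 | Delay ∈ {0-5, 15-30, 30-60}) = 0.073/0.506 = 0.1443.

0.1443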